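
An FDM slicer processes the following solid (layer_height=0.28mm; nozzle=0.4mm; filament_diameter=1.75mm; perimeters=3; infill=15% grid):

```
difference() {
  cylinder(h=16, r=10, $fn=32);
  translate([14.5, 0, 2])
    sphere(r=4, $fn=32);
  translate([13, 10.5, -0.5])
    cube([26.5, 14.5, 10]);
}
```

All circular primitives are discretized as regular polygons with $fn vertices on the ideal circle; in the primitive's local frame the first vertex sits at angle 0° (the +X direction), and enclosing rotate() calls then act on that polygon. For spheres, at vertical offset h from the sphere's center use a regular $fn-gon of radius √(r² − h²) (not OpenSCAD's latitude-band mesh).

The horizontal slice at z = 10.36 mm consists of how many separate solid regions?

At z = 10.36 mm: the cylinder: section is a regular 32-gon, circumradius r=10; the sphere at (14.5, 0) is absent (|z−center|=8.360 > r=4); the cube at (13, 10.5) is absent (z outside [-0.5, 9.5]); Subtracting the remaining from the first: none of the subtracted shapes is present at this height, so the r=10 cylinder is unchanged — 1 connected region. The result has 1 disconnected region.

1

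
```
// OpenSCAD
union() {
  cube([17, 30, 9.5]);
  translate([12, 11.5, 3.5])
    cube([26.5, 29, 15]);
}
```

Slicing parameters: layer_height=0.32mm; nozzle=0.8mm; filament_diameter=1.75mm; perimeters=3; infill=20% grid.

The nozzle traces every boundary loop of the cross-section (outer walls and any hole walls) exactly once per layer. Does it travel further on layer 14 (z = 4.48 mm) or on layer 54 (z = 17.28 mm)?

layer 14 (z = 4.48 mm)

Layer 14 (z = 4.48): the cube is present — its section is the full 17×30 rectangle (perimeter 94.00 mm); the cube at (12, 11.5) (footprint 26.5×29) is included at this height (perimeter 111.00 mm); Merging all regions: the regions partially overlap (shared area 92.50 mm²), so the edge portions inside another operand are dropped and the merged outline is re-measured after clipping — boundary = 158.00 mm. So its perimeter = 158.00 mm. Layer 54 (z = 17.28): the cube is not intersected at this z (z outside [0, 9.5]); the cube at (12, 11.5) (footprint 26.5×29) is included at this height (perimeter 111.00 mm); Taking the union: only the 26.5×29 cube at (12, 11.5) is present, so the union is just that shape — boundary = 111.00 mm. So its perimeter = 111.00 mm. Layer 14 is larger (158.00 vs 111.00 mm).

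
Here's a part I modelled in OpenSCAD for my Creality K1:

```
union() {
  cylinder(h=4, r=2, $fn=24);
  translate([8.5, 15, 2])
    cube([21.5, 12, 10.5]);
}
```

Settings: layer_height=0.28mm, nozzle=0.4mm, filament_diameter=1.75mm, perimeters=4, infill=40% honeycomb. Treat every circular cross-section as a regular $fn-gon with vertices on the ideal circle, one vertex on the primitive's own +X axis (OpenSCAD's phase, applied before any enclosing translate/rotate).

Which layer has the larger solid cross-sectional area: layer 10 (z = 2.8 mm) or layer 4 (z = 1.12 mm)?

Layer 10 (z = 2.8): the cylinder: section is a regular 24-gon, circumradius r=2 (area = (24/2)·2.000²·sin(360°/24) = 12.42 mm²); the cube at (8.5, 15) (footprint 21.5×12) is included at this height (area 258.00 mm²); Merging all regions: the 2 present regions are separate (no shared area or edge), so areas and boundary lengths simply add and each stays a separate island — area = 270.42 mm². So its area = 270.42 mm². Layer 4 (z = 1.12): the cylinder: section is a regular 24-gon, circumradius r=2 (area = (24/2)·2.000²·sin(360°/24) = 12.42 mm²); the cube at (8.5, 15) does not reach this height (z outside [2, 12.5]); Taking the union: only the r=2 cylinder is present, so the union is just that shape — area = 12.42 mm². So its area = 12.42 mm². Layer 10 is larger (270.42 vs 12.42 mm²).

layer 10 (z = 2.8 mm)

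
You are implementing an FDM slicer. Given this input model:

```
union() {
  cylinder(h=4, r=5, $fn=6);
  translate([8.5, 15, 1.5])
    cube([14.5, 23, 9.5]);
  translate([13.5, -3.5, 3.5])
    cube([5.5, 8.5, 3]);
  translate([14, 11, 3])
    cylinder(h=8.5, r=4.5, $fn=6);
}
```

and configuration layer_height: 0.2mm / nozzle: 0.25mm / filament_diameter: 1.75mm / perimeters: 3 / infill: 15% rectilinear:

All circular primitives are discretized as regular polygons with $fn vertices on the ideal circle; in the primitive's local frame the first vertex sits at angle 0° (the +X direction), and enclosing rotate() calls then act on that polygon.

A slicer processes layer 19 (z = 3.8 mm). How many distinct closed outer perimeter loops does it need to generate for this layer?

At z = 3.8 mm: the cylinder: section is a regular 6-gon, circumradius r=5; the 14.5×23 cube at (8.5, 15) contributes its full rectangle; the cube at (13.5, -3.5) is present — its section is the full 5.5×8.5 rectangle; the cylinder at (14, 11): section is a regular 6-gon, circumradius r=4.5; Combining (union): the 4 present regions are separate (no shared area or edge), so areas and boundary lengths simply add and each stays a separate island — 4 connected regions. The result has 4 disconnected regions.

4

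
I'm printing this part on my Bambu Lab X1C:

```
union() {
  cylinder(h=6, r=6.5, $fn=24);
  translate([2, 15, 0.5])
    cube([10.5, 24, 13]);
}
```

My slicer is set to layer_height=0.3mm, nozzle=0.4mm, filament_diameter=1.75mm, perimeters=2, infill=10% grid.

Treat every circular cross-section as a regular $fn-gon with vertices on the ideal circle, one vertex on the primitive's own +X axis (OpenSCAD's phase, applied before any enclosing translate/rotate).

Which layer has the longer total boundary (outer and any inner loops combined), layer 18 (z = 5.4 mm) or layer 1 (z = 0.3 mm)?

Layer 18 (z = 5.4): the cylinder: section is a regular 24-gon, circumradius r=6.5 (perimeter = 2·24·6.500·sin(180°/24) = 40.72 mm); the 10.5×24 cube at (2, 15) contributes its full rectangle (perimeter 69.00 mm); Combining (union): the 2 present regions are separate (no shared area or edge), so areas and boundary lengths simply add and each stays a separate island — boundary = 109.72 mm. So its perimeter = 109.72 mm. Layer 1 (z = 0.3): the r=6.5 cylinder contributes a regular 24-gon of circumradius 6.5 (perimeter = 2·24·6.500·sin(180°/24) = 40.72 mm); the cube at (2, 15) is absent (z outside [0.5, 13.5]); Combining (union): only the r=6.5 cylinder is present, so the union is just that shape — boundary = 40.72 mm. So its perimeter = 40.72 mm. Layer 18 is larger (109.72 vs 40.72 mm).

layer 18 (z = 5.4 mm)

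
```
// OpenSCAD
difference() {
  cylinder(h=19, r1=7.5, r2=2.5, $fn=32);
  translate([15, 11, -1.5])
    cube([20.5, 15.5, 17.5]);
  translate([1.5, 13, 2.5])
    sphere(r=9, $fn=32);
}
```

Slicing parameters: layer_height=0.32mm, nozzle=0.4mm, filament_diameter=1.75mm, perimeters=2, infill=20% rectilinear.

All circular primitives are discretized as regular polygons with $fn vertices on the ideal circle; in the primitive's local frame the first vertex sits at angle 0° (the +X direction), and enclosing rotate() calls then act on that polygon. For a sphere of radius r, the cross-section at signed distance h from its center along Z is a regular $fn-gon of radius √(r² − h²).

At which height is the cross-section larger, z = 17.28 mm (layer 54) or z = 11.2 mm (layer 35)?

Layer 54 (z = 17.28): the cone (r1=7.5→r2=2.5) has section circumradius 2.953 here — a regular 32-gon (area = (32/2)·2.953²·sin(360°/32) = 27.21 mm²); the cube at (15, 11) does not reach this height (z outside [-1.5, 16]); the sphere at (1.5, 13) is absent (|z−center|=14.780 > r=9); Subtracting the remaining from the first: none of the subtracted shapes is present at this height, so the cone is unchanged — area = 27.21 mm². So its area = 27.21 mm². Layer 35 (z = 11.2): the cone contributes a regular 32-gon of circumradius 4.553 (interpolated between r1=7.5 and r2=2.5 at t=0.589) (area = (32/2)·4.553²·sin(360°/32) = 64.70 mm²); the cube at (15, 11) is present — its section is the full 20.5×15.5 rectangle (area 317.75 mm²); the r=9 sphere at (1.5, 13) slices to a regular 32-gon of circumradius 2.304 (√(r²−h²) with h=8.7 from center) (area = (32/2)·2.304²·sin(360°/32) = 16.57 mm²); After the difference (first − rest): starting from the cone (64.70 mm²), the 20.5×15.5 cube at (15, 11) misses the remaining region (no effect); the r=9 sphere at (1.5, 13) misses the remaining region (no effect) — area = 64.70 mm². So its area = 64.70 mm². Layer 35 is larger (64.70 vs 27.21 mm²).

layer 35 (z = 11.2 mm)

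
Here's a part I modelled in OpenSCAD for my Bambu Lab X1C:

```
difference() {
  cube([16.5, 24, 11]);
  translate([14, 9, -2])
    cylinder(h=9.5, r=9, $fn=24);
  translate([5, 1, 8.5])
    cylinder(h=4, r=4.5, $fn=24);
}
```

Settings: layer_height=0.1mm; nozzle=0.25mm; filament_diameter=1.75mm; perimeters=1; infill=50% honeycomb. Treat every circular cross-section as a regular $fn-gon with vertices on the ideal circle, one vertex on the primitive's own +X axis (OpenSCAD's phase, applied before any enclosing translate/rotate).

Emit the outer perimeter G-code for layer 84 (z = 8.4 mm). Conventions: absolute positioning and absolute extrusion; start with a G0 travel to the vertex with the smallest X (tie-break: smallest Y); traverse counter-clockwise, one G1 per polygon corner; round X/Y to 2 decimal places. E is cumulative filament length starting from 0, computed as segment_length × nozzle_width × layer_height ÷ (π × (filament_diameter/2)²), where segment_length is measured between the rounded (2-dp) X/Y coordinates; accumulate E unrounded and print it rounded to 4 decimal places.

At z = 8.4 mm: the cube is present — its section is the full 16.5×24 rectangle; the cylinder at (14, 9) is not intersected at this z (z outside [-2, 7.5]); the cylinder at (5, 1) does not reach this height (z outside [8.5, 12.5]); Subtracting the remaining from the first: none of the subtracted shapes is present at this height, so the 16.5×24 cube is unchanged — 1 connected region. The outline is a single polygon with 4 vertices. Extrusion per mm of travel: 0.25 × 0.1 / (π × 0.875²) = 0.010394. Accumulating E over each segment gives final E = 0.8419.

G0 X0.00 Y0.00 Z8.40
G1 X16.50 Y0.00 E0.1715
G1 X16.50 Y24.00 E0.4209
G1 X0.00 Y24.00 E0.5924
G1 X0.00 Y0.00 E0.8419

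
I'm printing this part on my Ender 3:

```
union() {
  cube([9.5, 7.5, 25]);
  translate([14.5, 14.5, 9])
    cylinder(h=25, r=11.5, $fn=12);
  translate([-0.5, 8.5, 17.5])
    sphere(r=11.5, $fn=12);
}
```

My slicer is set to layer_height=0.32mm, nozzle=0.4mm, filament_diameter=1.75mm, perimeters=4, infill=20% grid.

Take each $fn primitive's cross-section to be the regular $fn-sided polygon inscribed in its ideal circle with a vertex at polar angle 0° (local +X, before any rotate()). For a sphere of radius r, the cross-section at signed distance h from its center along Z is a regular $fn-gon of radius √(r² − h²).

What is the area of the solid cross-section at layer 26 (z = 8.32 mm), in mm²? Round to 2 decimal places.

188.92 mm²

At z = 8.32 mm: the cube is present — its section is the full 9.5×7.5 rectangle (area 71.25 mm²); the cylinder at (14.5, 14.5) is not intersected at this z (z outside [9, 34]); the sphere at (-0.5, 8.5): section is a regular 12-gon, circumradius = √(r²−h²) = √(11.5²−9.18²) = 6.927 (area = (12/2)·6.927²·sin(360°/12) = 143.93 mm²); Merging all regions: the regions partially overlap — summed areas 215.18 mm² minus the doubly-counted overlap 26.26 mm² gives 188.92 mm² — area = 188.92 mm². Overall, the cross-section is a single solid region. Net area = 188.92 mm².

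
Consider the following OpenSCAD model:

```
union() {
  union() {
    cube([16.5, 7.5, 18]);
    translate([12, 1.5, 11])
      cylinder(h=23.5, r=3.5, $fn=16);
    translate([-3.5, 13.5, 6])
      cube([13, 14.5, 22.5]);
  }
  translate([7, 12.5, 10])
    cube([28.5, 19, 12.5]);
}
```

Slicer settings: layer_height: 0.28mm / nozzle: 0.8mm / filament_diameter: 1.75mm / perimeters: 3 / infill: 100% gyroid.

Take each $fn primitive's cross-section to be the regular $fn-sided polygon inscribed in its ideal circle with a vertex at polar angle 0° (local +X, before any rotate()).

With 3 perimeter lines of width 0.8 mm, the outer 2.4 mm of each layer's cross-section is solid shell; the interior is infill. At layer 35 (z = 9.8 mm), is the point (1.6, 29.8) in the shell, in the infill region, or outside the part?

outside

At z = 9.8 mm: the 16.5×7.5 cube contributes its full rectangle; the cylinder at (12, 1.5) is absent (z outside [11, 34.5]); the cube at (-3.5, 13.5) is present — its section is the full 13×14.5 rectangle; Taking the union: the 2 present regions are separate (no shared area or edge), so areas and boundary lengths simply add and each stays a separate island — 2 connected regions; the cube at (7, 12.5) does not reach this height (z outside [10, 22.5]); Merging all regions: only that combined region is present, so the union is just that shape — 2 connected regions. Overall, the cross-section has 2 separate islands. The nearest boundary edge runs (-3.50, 28.00)→(9.50, 28.00); distance from the point to it = 1.80 mm. The point is not inside any of the regions above, so it lies outside the cross-section (1.80 mm from the nearest boundary).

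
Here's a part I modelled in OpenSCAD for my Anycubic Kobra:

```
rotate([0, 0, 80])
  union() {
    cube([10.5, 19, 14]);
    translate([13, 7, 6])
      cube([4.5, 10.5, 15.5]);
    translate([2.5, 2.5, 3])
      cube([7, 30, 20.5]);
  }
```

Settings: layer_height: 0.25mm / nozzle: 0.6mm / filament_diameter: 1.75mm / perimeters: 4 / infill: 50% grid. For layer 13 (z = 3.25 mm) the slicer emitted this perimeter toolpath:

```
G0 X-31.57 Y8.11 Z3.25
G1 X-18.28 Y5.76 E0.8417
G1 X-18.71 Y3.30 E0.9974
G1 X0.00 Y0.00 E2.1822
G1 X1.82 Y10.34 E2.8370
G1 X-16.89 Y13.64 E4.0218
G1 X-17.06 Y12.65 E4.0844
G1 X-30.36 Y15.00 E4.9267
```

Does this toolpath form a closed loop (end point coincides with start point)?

Start point (G0): (-31.57, 8.11). End point (last G1): the path does not return to the start — open.

no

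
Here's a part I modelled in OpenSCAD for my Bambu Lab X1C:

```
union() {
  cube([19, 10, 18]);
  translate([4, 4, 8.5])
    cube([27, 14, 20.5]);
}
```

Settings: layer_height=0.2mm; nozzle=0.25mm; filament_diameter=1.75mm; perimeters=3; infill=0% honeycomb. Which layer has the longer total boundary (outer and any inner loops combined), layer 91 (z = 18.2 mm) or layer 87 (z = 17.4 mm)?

Layer 91 (z = 18.2): the cube is absent (z outside [0, 18]); the cube at (4, 4) is present — its section is the full 27×14 rectangle (perimeter 82.00 mm); Combining (union): only the 27×14 cube at (4, 4) is present, so the union is just that shape — boundary = 82.00 mm. So its perimeter = 82.00 mm. Layer 87 (z = 17.4): the cube (footprint 19×10) is included at this height (perimeter 58.00 mm); the 27×14 cube at (4, 4) contributes its full rectangle (perimeter 82.00 mm); Merging all regions: the regions partially overlap (shared area 90.00 mm²), so the edge portions inside another operand are dropped and the merged outline is re-measured after clipping — boundary = 98.00 mm. So its perimeter = 98.00 mm. Layer 87 is larger (98.00 vs 82.00 mm).

layer 87 (z = 17.4 mm)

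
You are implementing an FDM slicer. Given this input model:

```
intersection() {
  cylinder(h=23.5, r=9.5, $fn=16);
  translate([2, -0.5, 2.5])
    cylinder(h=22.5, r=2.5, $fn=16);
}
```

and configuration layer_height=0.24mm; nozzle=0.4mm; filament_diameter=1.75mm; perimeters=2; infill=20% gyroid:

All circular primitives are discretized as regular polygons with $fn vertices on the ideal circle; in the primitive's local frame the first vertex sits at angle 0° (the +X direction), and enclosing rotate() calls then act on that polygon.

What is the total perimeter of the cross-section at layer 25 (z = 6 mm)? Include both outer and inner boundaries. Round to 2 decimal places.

At z = 6 mm: the r=9.5 cylinder contributes a regular 16-gon of circumradius 9.5 (perimeter = 2·16·9.500·sin(180°/16) = 59.31 mm); the r=2.5 cylinder at (2, -0.5) gives a regular 16-gon of circumradius 2.5 (constant along its height) (perimeter = 2·16·2.500·sin(180°/16) = 15.61 mm); Keeping only the common overlap: the r=2.5 cylinder at (2, -0.5) lies inside the r=9.5 cylinder, so the common part is the r=2.5 cylinder at (2, -0.5) itself — boundary = 15.61 mm. Overall, the cross-section is a single solid region. Total boundary length (outer) = 15.61 mm.

15.61 mm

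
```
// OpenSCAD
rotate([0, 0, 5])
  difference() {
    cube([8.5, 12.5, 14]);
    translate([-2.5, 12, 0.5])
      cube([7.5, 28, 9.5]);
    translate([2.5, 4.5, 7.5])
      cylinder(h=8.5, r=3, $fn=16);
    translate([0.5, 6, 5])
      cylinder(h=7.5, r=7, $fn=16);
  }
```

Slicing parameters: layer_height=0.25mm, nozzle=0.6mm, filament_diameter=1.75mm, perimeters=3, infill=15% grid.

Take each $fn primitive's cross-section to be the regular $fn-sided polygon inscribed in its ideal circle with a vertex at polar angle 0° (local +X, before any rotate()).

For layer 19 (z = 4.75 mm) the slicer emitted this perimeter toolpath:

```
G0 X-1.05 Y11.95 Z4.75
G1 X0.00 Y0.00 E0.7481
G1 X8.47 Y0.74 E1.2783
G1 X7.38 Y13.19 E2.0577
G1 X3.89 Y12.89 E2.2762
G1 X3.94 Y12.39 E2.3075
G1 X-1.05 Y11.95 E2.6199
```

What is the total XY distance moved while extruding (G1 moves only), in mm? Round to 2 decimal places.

42.01 mm

Sum the Euclidean lengths of each G1 segment: total = 42.01 mm.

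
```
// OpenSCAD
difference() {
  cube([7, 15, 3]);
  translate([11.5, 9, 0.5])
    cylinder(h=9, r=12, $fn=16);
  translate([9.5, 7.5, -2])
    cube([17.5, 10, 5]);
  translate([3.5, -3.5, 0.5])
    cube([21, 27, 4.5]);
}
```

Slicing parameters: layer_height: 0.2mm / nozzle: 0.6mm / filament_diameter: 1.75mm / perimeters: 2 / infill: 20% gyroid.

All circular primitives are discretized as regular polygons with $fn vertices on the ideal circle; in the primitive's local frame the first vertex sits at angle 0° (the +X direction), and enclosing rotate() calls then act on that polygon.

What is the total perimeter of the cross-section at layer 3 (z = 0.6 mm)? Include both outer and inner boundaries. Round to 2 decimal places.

26.21 mm

At z = 0.6 mm: the 7×15 cube contributes its full rectangle (perimeter 44.00 mm); the r=12 cylinder at (11.5, 9) contributes a regular 16-gon of circumradius 12 (perimeter = 2·16·12.000·sin(180°/16) = 74.91 mm); the cube at (9.5, 7.5) (footprint 17.5×10) is included at this height (perimeter 55.00 mm); the cube at (3.5, -3.5) (footprint 21×27) is included at this height (perimeter 96.00 mm); Taking the first minus the rest: starting from the 7×15 cube, the r=12 cylinder at (11.5, 9) partially overlaps it — only the 94.47 mm² overlap (of its 440.85 mm²) is removed, clipping the outline; the 17.5×10 cube at (9.5, 7.5) misses the remaining region (no effect); the 21×27 cube at (3.5, -3.5) partially overlaps it — only the 0.03 mm² overlap (of its 567.00 mm²) is removed, clipping the outline — boundary = 26.21 mm. Overall, the cross-section has 2 separate islands. Total boundary length (outer) = 26.21 mm.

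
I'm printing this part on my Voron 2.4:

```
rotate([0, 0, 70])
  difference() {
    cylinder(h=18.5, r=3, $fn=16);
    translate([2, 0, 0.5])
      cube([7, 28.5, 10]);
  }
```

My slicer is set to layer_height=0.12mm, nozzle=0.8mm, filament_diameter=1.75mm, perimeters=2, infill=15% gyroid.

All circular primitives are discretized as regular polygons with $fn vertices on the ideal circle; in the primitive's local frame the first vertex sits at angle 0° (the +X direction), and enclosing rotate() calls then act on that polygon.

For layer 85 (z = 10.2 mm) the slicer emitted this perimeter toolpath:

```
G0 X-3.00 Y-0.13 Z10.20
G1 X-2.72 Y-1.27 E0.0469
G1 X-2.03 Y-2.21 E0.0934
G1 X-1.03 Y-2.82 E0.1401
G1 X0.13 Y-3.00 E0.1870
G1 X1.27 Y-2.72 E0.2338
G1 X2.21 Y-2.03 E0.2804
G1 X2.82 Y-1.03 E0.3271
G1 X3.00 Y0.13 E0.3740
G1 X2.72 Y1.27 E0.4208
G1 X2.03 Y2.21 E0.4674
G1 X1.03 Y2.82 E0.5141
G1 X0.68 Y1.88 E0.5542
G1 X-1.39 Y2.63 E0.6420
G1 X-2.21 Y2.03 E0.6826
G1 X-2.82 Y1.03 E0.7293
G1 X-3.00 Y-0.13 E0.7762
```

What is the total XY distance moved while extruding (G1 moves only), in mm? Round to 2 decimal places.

19.45 mm

Sum the Euclidean lengths of each G1 segment: total = 19.45 mm.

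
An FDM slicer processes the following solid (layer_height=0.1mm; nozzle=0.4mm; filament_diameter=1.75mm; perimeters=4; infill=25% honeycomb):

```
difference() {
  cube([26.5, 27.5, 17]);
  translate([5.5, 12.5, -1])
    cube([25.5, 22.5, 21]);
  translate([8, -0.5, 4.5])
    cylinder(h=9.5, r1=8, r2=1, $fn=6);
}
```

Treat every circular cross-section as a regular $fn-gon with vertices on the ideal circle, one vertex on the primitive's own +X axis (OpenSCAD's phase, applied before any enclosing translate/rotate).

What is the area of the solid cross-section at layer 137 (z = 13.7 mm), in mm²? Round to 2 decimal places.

412.89 mm²

At z = 13.7 mm: the cube (footprint 26.5×27.5) is included at this height (area 728.75 mm²); the cube at (5.5, 12.5) is present — its section is the full 25.5×22.5 rectangle (area 573.75 mm²); the cone at (8, -0.5) (r1=8→r2=1) has section circumradius 1.221 here — a regular 6-gon (area = (6/2)·1.221²·sin(360°/6) = 3.87 mm²); Taking the first minus the rest: starting from the 26.5×27.5 cube (728.75 mm²), the 25.5×22.5 cube at (5.5, 12.5) partially overlaps it — only the 315.00 mm² overlap (of its 573.75 mm²) is removed, clipping the outline; the cone at (8, -0.5) partially overlaps it — only the 0.86 mm² overlap (of its 3.87 mm²) is removed, clipping the outline — area = 412.89 mm². Overall, the cross-section is a single solid region. Net area = 412.89 mm².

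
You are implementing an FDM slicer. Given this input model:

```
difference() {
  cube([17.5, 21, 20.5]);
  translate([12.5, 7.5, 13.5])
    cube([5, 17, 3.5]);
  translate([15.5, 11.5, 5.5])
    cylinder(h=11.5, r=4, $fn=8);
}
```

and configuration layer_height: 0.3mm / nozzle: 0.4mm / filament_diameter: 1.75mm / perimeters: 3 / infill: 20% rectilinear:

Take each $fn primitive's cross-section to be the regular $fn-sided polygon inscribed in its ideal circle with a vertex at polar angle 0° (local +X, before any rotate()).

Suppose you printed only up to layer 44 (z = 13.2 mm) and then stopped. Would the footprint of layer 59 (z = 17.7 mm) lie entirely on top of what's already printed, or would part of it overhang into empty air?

part overhangs

Compare the two slices. At z = 13.2: the cube is present — its section is the full 17.5×21 rectangle (area 367.50 mm²); the cube at (12.5, 7.5) is absent (z outside [13.5, 17]); the r=4 cylinder at (15.5, 11.5) contributes a regular 8-gon of circumradius 4 (area = (8/2)·4.000²·sin(360°/8) = 45.25 mm²); Subtracting the remaining from the first: starting from the 17.5×21 cube (367.50 mm²), the r=4 cylinder at (15.5, 11.5) partially overlaps it — only the 36.97 mm² overlap (of its 45.25 mm²) is removed, clipping the outline — area = 330.53 mm². At z = 17.7: the cube is present — its section is the full 17.5×21 rectangle (area 367.50 mm²); the cube at (12.5, 7.5) is absent (z outside [13.5, 17]); the cylinder at (15.5, 11.5) does not reach this height (z outside [5.5, 17]); After the difference (first − rest): none of the subtracted shapes is present at this height, so the 17.5×21 cube is unchanged — area = 367.50 mm². Checking containment: at z = 17.7 the cross-section extends beyond the z = 13.2 cross-section by about 36.97 mm².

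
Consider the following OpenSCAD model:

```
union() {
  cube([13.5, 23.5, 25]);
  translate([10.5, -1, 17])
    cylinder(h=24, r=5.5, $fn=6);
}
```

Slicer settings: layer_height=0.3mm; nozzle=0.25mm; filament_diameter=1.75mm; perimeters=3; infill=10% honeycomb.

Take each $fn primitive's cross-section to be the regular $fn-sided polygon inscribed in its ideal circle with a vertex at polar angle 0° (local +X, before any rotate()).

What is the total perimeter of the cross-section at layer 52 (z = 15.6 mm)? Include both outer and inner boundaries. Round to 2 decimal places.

At z = 15.6 mm: the cube (footprint 13.5×23.5) is included at this height (perimeter 74.00 mm); the cylinder at (10.5, -1) does not reach this height (z outside [17, 41]); Taking the union: only the 13.5×23.5 cube is present, so the union is just that shape — boundary = 74.00 mm. Overall, the cross-section is a single solid region. Total boundary length (outer) = 74.00 mm.

74.00 mm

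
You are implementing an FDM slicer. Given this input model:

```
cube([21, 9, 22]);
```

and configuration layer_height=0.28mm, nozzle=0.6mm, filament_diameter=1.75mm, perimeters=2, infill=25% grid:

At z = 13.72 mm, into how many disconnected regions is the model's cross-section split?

At z = 13.72 mm: the 21×9 cube contributes its full rectangle. The result has 1 disconnected region.

1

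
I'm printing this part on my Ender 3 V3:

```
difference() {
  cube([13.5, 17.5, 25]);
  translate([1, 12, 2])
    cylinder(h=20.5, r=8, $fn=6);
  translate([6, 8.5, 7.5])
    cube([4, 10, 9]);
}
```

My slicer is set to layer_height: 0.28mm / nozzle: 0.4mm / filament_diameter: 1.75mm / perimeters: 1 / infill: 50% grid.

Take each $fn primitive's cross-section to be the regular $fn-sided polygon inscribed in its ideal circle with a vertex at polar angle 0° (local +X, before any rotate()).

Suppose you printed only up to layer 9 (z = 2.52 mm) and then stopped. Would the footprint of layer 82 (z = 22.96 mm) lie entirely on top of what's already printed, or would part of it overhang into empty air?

part overhangs

Compare the two slices. At z = 2.52: the cube (footprint 13.5×17.5) is included at this height (area 236.25 mm²); the cylinder at (1, 12): section is a regular 6-gon, circumradius r=8 (area = (6/2)·8.000²·sin(360°/6) = 166.28 mm²); the cube at (6, 8.5) is not intersected at this z (z outside [7.5, 16.5]); Subtracting the remaining from the first: starting from the 13.5×17.5 cube (236.25 mm²), the r=8 cylinder at (1, 12) partially overlaps it — only the 89.26 mm² overlap (of its 166.28 mm²) is removed, clipping the outline — area = 146.99 mm². At z = 22.96: the cube is present — its section is the full 13.5×17.5 rectangle (area 236.25 mm²); the cylinder at (1, 12) does not reach this height (z outside [2, 22.5]); the cube at (6, 8.5) is absent (z outside [7.5, 16.5]); Subtracting the remaining from the first: none of the subtracted shapes is present at this height, so the 13.5×17.5 cube is unchanged — area = 236.25 mm². Checking containment: at z = 22.96 the cross-section extends beyond the z = 2.52 cross-section by about 89.26 mm².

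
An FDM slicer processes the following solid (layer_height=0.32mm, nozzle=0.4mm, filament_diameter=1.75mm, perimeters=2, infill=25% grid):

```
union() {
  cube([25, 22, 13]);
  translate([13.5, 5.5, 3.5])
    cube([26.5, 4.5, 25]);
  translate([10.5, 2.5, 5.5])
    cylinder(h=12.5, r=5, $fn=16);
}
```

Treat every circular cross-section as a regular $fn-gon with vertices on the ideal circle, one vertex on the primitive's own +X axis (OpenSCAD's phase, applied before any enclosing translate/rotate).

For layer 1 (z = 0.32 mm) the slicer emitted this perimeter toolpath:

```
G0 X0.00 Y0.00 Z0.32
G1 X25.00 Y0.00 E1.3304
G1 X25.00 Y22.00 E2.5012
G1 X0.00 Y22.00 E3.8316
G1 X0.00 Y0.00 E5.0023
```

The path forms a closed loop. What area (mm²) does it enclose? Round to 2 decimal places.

550.00 mm²

Apply the shoelace formula to the sequence of (X, Y) vertices; enclosed area = 550.00 mm².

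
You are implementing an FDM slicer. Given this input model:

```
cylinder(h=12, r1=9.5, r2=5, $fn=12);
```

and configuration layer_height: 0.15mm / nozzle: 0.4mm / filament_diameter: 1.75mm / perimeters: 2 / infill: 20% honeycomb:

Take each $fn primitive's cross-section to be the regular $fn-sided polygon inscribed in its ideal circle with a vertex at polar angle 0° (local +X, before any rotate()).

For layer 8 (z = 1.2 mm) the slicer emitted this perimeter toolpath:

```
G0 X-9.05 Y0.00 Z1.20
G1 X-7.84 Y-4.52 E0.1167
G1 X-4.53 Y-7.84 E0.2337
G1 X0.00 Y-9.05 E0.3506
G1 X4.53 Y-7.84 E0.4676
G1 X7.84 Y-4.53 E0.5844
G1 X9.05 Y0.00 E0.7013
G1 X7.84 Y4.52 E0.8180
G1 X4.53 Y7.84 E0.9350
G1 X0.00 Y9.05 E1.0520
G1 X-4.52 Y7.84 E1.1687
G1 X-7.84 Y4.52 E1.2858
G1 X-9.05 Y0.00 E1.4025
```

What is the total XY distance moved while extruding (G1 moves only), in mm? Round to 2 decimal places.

56.22 mm

Sum the Euclidean lengths of each G1 segment: total = 56.22 mm.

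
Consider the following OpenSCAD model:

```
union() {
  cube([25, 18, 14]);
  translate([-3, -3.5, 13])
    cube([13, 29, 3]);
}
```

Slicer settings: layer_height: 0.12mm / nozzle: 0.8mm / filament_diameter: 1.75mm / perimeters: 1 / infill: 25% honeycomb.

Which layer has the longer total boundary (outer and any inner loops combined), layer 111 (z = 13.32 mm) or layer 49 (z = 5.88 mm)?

layer 111 (z = 13.32 mm)

Layer 111 (z = 13.32): the 25×18 cube contributes its full rectangle (perimeter 86.00 mm); the cube at (-3, -3.5) is present — its section is the full 13×29 rectangle (perimeter 84.00 mm); Combining (union): the regions partially overlap (shared area 180.00 mm²), so the edge portions inside another operand are dropped and the merged outline is re-measured after clipping — boundary = 114.00 mm. So its perimeter = 114.00 mm. Layer 49 (z = 5.88): the cube is present — its section is the full 25×18 rectangle (perimeter 86.00 mm); the cube at (-3, -3.5) is absent (z outside [13, 16]); Combining (union): only the 25×18 cube is present, so the union is just that shape — boundary = 86.00 mm. So its perimeter = 86.00 mm. Layer 111 is larger (114.00 vs 86.00 mm).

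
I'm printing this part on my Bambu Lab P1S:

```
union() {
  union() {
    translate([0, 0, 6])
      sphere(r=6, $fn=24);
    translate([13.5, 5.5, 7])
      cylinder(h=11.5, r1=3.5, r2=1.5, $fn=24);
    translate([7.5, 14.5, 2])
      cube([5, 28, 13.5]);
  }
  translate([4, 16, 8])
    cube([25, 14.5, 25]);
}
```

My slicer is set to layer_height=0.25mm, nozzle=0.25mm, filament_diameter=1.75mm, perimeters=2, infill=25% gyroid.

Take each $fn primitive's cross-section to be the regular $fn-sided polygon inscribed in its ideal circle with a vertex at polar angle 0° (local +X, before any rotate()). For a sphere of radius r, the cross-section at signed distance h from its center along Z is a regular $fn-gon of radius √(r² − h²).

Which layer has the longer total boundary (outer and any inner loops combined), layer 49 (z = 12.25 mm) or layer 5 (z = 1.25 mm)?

Layer 49 (z = 12.25): the sphere is not intersected at this z (|z−center|=6.250 > r=6); the cone at (13.5, 5.5): at t=0.457 of its height the radius interpolates to r₁+(r₂−r₁)t = 2.587, giving a regular 24-gon of that circumradius (perimeter = 2·24·2.587·sin(180°/24) = 16.21 mm); the 5×28 cube at (7.5, 14.5) contributes its full rectangle (perimeter 66.00 mm); Combining (union): the 2 present regions are separate (no shared area or edge), so areas and boundary lengths simply add and each stays a separate island — boundary = 82.21 mm; the 25×14.5 cube at (4, 16) contributes its full rectangle (perimeter 79.00 mm); Merging all regions: the regions partially overlap (shared area 72.50 mm²), so the edge portions inside another operand are dropped and the merged outline is re-measured after clipping — boundary = 122.21 mm. So its perimeter = 122.21 mm. Layer 5 (z = 1.25): the sphere: section is a regular 24-gon, circumradius = √(r²−h²) = √(6²−4.75²) = 3.666 (perimeter = 2·24·3.666·sin(180°/24) = 22.97 mm); the cone at (13.5, 5.5) is absent (z outside [7, 18.5]); the cube at (7.5, 14.5) does not reach this height (z outside [2, 15.5]); Taking the union: only the r=6 sphere is present, so the union is just that shape — boundary = 22.97 mm; the cube at (4, 16) does not reach this height (z outside [8, 33]); Merging all regions: only that combined region is present, so the union is just that shape — boundary = 22.97 mm. So its perimeter = 22.97 mm. Layer 49 is larger (122.21 vs 22.97 mm).

layer 49 (z = 12.25 mm)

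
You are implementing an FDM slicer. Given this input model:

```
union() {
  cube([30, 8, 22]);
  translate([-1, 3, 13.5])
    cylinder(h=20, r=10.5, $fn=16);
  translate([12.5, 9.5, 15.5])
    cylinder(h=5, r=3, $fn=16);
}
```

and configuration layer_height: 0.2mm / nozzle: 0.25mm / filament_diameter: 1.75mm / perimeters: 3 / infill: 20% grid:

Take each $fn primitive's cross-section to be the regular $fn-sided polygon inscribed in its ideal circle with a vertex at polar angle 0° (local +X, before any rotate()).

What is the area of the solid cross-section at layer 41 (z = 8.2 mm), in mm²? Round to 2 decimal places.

At z = 8.2 mm: the cube (footprint 30×8) is included at this height (area 240.00 mm²); the cylinder at (-1, 3) does not reach this height (z outside [13.5, 33.5]); the cylinder at (12.5, 9.5) does not reach this height (z outside [15.5, 20.5]); Taking the union: only the 30×8 cube is present, so the union is just that shape — area = 240.00 mm². Overall, the cross-section is a single solid region. Net area = 240.00 mm².

240.00 mm²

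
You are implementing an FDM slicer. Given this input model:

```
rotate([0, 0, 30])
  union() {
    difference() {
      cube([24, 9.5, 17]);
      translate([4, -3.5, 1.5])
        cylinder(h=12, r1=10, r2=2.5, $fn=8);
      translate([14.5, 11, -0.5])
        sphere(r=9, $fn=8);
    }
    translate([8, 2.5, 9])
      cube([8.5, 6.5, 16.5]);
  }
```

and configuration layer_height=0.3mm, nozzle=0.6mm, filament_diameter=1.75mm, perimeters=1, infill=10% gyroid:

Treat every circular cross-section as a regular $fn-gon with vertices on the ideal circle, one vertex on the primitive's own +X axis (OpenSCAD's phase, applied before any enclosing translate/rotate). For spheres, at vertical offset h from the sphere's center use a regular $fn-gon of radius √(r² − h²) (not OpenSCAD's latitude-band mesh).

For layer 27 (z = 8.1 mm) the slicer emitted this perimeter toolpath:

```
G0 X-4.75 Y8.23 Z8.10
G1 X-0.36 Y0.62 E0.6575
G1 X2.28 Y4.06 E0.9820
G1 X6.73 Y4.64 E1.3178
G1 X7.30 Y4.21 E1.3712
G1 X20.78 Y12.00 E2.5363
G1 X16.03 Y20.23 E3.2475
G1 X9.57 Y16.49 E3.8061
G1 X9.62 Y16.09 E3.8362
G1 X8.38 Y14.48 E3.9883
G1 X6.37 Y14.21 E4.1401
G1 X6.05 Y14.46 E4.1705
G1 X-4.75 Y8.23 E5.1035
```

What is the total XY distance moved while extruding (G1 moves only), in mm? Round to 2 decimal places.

Sum the Euclidean lengths of each G1 segment: total = 68.20 mm.

68.20 mm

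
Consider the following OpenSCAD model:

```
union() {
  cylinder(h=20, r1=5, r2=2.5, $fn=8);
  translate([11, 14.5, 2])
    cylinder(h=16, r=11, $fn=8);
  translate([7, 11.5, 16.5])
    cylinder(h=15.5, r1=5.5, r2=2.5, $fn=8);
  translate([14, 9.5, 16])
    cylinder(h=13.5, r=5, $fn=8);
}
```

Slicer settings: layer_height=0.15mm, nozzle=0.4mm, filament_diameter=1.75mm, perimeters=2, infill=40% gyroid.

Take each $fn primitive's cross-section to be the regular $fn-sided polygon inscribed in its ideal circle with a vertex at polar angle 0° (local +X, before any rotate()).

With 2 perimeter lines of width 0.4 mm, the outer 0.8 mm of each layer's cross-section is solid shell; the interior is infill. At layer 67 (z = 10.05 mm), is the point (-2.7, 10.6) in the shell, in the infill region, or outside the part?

At z = 10.05 mm: the cone contributes a regular 8-gon of circumradius 3.744 (interpolated between r1=5 and r2=2.5 at t=0.503); the r=11 cylinder at (11, 14.5) gives a regular 8-gon of circumradius 11 (constant along its height); the cone at (7, 11.5) does not reach this height (z outside [16.5, 32]); the cylinder at (14, 9.5) is absent (z outside [16, 29.5]); Merging all regions: the 2 present regions are separate (no shared area or edge), so areas and boundary lengths simply add and each stays a separate island — 2 connected regions. Overall, the cross-section has 2 separate islands. The nearest boundary edge runs (3.22, 6.72)→(0.00, 14.50); distance from the point to it = 3.99 mm. The point is not inside any of the regions above, so it lies outside the cross-section (3.99 mm from the nearest boundary).

outside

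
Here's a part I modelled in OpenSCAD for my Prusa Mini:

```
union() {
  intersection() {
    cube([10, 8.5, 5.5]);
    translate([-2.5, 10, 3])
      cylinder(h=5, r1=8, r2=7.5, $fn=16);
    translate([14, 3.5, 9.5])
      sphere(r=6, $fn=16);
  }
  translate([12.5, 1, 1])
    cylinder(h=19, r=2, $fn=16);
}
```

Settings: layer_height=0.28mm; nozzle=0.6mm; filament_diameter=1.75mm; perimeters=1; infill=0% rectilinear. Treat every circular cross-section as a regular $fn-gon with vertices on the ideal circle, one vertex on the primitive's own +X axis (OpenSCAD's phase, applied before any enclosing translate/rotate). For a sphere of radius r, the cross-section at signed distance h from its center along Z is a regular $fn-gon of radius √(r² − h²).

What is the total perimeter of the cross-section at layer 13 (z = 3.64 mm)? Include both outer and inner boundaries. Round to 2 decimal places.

12.49 mm

At z = 3.64 mm: the cube is present — its section is the full 10×8.5 rectangle (perimeter 37.00 mm); the cone at (-2.5, 10) (r1=8→r2=7.5) has section circumradius 7.936 here — a regular 16-gon (perimeter = 2·16·7.936·sin(180°/16) = 49.54 mm); the r=6 sphere at (14, 3.5) contributes a regular 16-gon of circumradius √(6²−5.86²) = 1.289 (perimeter = 2·16·1.289·sin(180°/16) = 8.04 mm); Keeping only the common overlap: the cone at (-2.5, 10) partially overlaps the 10×8.5 cube; clipping to the common part keeps 21.05 mm²; the r=6 sphere at (14, 3.5) does not overlap the running intersection (empty) — nothing remains; the cylinder at (12.5, 1): section is a regular 16-gon, circumradius r=2 (perimeter = 2·16·2.000·sin(180°/16) = 12.49 mm); Combining (union): only the r=2 cylinder at (12.5, 1) is present, so the union is just that shape — boundary = 12.49 mm. Overall, the cross-section is a single solid region. Total boundary length (outer) = 12.49 mm.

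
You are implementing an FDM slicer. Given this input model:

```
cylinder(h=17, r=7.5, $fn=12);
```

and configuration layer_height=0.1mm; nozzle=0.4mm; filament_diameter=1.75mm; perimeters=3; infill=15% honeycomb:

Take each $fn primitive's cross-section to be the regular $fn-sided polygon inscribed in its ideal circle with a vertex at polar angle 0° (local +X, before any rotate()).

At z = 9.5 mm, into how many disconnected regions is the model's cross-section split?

At z = 9.5 mm: the r=7.5 cylinder gives a regular 12-gon of circumradius 7.5 (constant along its height). The result has 1 disconnected region.

1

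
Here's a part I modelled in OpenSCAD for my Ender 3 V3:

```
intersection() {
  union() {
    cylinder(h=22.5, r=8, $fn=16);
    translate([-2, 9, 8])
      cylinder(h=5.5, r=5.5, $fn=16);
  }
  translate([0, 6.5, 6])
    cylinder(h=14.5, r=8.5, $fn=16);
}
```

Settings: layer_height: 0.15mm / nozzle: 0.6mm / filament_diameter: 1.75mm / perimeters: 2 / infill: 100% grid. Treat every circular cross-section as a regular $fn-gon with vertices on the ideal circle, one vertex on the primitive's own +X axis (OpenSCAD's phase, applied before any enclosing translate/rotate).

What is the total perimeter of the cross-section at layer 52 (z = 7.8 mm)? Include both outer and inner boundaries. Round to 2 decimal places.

38.04 mm

At z = 7.8 mm: the r=8 cylinder gives a regular 16-gon of circumradius 8 (constant along its height) (perimeter = 2·16·8.000·sin(180°/16) = 49.94 mm); the cylinder at (-2, 9) does not reach this height (z outside [8, 13.5]); Combining (union): only the r=8 cylinder is present, so the union is just that shape — boundary = 49.94 mm; the r=8.5 cylinder at (0, 6.5) gives a regular 16-gon of circumradius 8.5 (constant along its height) (perimeter = 2·16·8.500·sin(180°/16) = 53.06 mm); After intersecting: the r=8.5 cylinder at (0, 6.5) partially overlaps the result so far; clipping to the common part keeps 105.22 mm² — boundary = 38.04 mm. Overall, the cross-section is a single solid region. Total boundary length (outer) = 38.04 mm.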